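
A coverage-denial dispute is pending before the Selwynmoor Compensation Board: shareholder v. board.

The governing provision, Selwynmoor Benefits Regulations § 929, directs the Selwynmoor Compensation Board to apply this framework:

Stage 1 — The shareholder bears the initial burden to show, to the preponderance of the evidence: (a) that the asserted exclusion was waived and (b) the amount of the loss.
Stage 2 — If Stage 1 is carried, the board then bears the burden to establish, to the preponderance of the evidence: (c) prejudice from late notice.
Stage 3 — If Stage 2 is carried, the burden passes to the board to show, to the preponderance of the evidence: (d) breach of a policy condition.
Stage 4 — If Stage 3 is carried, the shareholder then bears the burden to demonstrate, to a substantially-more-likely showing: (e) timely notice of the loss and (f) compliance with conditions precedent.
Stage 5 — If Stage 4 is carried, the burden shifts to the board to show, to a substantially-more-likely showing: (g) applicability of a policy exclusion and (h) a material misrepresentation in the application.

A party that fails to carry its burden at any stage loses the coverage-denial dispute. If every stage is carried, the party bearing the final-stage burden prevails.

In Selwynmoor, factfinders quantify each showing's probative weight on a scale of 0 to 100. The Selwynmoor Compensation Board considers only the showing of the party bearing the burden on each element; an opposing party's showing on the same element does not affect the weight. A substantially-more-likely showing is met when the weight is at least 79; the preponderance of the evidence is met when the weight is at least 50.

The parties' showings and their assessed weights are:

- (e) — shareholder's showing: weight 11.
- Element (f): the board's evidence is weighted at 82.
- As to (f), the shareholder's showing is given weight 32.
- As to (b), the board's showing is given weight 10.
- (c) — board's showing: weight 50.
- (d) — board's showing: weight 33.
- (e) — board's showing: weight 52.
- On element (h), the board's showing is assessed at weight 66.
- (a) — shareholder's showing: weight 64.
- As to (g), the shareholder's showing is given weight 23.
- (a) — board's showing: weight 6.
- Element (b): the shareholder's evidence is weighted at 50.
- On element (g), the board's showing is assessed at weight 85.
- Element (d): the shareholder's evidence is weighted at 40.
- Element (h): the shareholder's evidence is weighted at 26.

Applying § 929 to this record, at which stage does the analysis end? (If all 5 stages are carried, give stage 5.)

At Stage 1 the shareholder must meet the preponderance of the evidence (weight is at least 50): on (a) the weight is 64 (the board's 6 is given no effect), ≥ 50, so (a) meets the standard; on (b) the weight is 50 (the board's 10 is given no effect), which does reach 50, so (b) meets the standard.
  Stage 1 carried; the burden shifts to the board.
At Stage 2 the board must meet the preponderance of the evidence (weight is at least 50): on (c) the weight is 50, which does reach 50, so (c) meets the standard.
  Stage 2 is satisfied; the board continues to bear the burden.
At Stage 3 the board must meet the preponderance of the evidence (weight is at least 50): on (d) the weight is 33 (the shareholder's 40 is given no effect), which does not reach 50, so (d) does not meet the standard.
  The board does not carry Stage 3.
The shareholder prevails.

stage 3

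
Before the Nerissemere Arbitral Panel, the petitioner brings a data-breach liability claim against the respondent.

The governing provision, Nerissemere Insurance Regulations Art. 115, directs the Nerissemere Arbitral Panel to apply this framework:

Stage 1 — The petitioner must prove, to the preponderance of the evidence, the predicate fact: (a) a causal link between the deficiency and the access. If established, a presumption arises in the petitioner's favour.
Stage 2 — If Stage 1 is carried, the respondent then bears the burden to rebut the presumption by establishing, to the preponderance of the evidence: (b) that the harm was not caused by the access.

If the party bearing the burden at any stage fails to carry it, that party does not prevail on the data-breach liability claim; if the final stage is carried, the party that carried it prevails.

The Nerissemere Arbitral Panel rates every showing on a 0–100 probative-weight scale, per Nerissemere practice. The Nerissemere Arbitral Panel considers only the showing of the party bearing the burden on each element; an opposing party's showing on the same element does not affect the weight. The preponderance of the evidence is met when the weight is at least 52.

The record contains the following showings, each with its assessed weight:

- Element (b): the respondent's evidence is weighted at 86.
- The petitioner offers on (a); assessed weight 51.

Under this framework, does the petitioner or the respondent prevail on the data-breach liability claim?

respondent

Stage 1 — burden on petitioner; standard: the preponderance of the evidence (weight is at least 52).
    (a): 51 < 52 [not met]
  Stage 1 not carried; the petitioner fails its burden.
The respondent prevails.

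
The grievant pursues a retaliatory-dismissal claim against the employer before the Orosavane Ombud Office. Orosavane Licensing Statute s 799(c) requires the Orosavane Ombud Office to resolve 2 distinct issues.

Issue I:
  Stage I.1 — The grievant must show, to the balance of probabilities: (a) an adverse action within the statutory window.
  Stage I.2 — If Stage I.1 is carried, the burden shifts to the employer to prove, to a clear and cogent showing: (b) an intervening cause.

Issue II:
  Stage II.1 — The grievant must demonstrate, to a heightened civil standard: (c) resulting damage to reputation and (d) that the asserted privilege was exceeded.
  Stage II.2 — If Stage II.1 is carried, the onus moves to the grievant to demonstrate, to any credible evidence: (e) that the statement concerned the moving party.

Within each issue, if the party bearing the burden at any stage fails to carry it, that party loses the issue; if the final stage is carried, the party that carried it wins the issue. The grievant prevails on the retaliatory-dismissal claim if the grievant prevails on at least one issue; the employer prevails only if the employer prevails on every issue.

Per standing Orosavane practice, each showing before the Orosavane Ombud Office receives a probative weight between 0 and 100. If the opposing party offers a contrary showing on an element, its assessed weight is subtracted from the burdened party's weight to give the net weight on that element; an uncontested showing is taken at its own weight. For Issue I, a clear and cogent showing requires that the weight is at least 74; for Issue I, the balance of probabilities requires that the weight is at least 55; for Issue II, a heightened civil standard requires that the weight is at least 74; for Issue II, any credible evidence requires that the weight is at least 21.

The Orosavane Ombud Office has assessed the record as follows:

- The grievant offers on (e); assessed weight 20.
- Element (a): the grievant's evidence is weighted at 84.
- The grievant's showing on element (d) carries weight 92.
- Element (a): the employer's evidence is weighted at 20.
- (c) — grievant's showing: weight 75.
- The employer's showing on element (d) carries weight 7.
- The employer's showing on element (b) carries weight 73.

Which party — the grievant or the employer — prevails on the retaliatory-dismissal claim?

— Issue I —
Stage I.1 (grievant, the balance of probabilities, weight is at least 55): (a) net 84−20=64 ≥ 55 — meets.
  The grievant carries Stage I.1; the employer now bears the burden.
Stage I.2 (employer, a clear and cogent showing, weight is at least 74): (b) 73 < 74 — fails.
  The employer does not carry Stage I.2.
The analysis ends at Stage I.2; the grievant prevails on this issue.
— Issue II —
At Stage II.1 the grievant must meet a heightened civil standard (weight is at least 74): on (c) the weight is 75, ≥ 74, so (c) meets the standard; on (d) the weight is 92 less the opposing 7 gives net 85, which does reach 74, so (d) meets the standard.
  All elements met. The grievant retains the burden for Stage II.2.
At Stage II.2 the grievant must meet any credible evidence (weight is at least 21): on (e) the weight is 20, < 21, so (e) does not meet the standard.
  Stage II.2 not carried; the grievant fails its burden.
So the employer prevails on this issue.
Per-issue: Issue I → grievant; Issue II → employer. The grievant must prevail on at least one issue; overall, the grievant prevails.

grievant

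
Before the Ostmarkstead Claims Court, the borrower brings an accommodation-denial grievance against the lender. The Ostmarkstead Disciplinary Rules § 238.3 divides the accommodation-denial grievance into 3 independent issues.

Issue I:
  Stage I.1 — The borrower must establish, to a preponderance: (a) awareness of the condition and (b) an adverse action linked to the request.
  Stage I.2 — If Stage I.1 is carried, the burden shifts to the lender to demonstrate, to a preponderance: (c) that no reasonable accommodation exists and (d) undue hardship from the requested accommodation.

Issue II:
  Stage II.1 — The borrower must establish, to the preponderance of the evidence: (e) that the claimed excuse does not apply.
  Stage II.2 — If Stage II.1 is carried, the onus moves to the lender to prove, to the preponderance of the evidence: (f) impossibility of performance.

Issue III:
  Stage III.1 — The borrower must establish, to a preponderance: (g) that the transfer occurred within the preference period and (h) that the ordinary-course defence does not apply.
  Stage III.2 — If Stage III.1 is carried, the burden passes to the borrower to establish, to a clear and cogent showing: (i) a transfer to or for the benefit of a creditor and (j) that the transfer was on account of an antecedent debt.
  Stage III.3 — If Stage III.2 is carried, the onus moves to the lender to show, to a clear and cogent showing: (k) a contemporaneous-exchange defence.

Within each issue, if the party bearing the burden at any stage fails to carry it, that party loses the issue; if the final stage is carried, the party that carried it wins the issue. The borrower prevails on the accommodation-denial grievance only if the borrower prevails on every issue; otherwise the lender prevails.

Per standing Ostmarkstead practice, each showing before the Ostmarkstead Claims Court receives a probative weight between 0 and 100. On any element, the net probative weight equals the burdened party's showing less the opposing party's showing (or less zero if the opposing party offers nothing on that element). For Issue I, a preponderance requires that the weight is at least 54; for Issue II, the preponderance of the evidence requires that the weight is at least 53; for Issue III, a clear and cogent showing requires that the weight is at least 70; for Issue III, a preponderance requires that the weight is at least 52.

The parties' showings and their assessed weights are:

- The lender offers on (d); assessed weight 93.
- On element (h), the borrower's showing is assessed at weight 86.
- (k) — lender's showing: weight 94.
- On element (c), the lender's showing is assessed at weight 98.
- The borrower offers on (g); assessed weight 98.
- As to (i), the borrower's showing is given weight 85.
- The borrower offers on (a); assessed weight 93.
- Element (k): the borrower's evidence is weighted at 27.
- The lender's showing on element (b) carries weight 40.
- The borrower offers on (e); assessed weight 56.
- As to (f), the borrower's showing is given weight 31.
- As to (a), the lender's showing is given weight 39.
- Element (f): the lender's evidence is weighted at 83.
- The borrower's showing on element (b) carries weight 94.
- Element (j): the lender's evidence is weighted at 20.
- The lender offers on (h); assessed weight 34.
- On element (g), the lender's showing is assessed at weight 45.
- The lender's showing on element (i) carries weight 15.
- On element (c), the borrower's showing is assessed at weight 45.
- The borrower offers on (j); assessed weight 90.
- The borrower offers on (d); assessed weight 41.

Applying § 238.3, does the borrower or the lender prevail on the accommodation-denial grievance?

— Issue I —
Stage I.1 — burden on borrower; standard: a preponderance (weight is at least 54).
    (a): 93 − 39 = 54 ≥ 54 [met]
    (b): 94 − 40 = 54 ≥ 54 [met]
  All elements met. The burden passes to the lender.
Stage I.2 — burden on lender; standard: a preponderance (weight is at least 54).
    (c): 98 − 45 = 53 < 54 [not met]
    (d): 93 − 41 = 52 < 54 [not met]
  Not every element is met, so the lender fails to carry Stage I.2.
The analysis ends at Stage I.2; the borrower prevails on this issue.
— Issue II —
Stage II.1 (borrower, the preponderance of the evidence, weight is at least 53): (e) 56 ≥ 53 — meets.
  The borrower carries Stage II.1; the lender now bears the burden.
Stage II.2 (lender, the preponderance of the evidence, weight is at least 53): (f) net 83−31=52 < 53 — fails.
  Stage II.2 not carried; the lender fails its burden.
The analysis ends at Stage II.2; the borrower prevails on this issue.
— Issue III —
Stage III.1 — burden on borrower; standard: a preponderance (weight is at least 52).
    (g): 98 − 45 = 53 ≥ 52 [met]
    (h): 86 − 34 = 52 ≥ 52 [met]
  All elements met. The borrower retains the burden for Stage III.2.
Stage III.2 — burden on borrower; standard: a clear and cogent showing (weight is at least 70).
    (i): 85 − 15 = 70 ≥ 70 [met]
    (j): 90 − 20 = 70 ≥ 70 [met]
  All elements met. The burden passes to the lender.
Stage III.3 — burden on lender; standard: a clear and cogent showing (weight is at least 70).
    (k): 94 − 27 = 67 < 70 [not met]
  Stage III.3 not carried; the lender fails its burden.
So the borrower prevails on this issue.
Per-issue: Issue I → borrower; Issue II → borrower; Issue III → borrower. The borrower must prevail on every issue; overall, the borrower prevails.

borrower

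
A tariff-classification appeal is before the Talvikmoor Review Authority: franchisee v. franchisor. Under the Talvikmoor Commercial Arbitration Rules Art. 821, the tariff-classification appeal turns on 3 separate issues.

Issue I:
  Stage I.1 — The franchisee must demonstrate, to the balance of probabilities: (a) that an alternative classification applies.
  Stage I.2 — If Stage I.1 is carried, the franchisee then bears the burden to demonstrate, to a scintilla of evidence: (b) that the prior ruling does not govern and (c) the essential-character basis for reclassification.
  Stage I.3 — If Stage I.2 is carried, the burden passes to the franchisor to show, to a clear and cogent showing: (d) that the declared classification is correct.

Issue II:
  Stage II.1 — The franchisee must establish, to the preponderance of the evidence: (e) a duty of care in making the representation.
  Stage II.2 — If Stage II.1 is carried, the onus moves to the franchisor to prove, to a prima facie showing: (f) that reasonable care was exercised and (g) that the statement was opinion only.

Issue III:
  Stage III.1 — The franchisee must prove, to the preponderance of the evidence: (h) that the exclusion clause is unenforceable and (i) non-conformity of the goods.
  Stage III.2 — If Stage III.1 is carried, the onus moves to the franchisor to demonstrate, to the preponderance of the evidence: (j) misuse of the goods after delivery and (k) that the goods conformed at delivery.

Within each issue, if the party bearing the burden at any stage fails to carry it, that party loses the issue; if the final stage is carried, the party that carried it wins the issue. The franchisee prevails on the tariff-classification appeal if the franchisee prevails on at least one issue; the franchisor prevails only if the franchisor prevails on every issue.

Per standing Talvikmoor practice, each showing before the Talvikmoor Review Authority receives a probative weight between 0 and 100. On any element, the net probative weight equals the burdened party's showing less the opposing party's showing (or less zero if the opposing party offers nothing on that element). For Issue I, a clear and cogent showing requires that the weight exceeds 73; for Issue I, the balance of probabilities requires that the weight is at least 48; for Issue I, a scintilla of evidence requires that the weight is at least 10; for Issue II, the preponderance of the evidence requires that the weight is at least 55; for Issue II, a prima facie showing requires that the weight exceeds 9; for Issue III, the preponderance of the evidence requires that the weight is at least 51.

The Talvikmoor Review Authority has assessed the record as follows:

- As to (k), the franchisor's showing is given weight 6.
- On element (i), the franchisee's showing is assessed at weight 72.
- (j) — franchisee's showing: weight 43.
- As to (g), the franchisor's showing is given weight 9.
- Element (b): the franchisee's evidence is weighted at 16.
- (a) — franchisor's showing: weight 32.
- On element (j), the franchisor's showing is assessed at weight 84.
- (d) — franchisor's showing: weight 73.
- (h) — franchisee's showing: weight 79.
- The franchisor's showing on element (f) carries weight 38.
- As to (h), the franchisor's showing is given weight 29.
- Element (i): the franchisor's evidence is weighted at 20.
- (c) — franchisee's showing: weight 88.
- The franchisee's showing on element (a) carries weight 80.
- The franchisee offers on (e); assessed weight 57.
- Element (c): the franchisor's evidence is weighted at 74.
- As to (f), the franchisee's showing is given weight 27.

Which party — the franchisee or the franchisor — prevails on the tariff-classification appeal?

— Issue I —
Stage I.1 — burden on franchisee; standard: the balance of probabilities (weight is at least 48).
    (a): 80 − 32 = 48 ≥ 48 [met]
  Stage I.1 carried; the burden remains with the franchisee.
Stage I.2 — burden on franchisee; standard: a scintilla of evidence (weight is at least 10).
    (b): 16 ≥ 10 [met]
    (c): 88 − 74 = 14 ≥ 10 [met]
  All elements met. The burden passes to the franchisor.
Stage I.3 — burden on franchisor; standard: a clear and cogent showing (weight exceeds 73).
    (d): 73 ≤ 73 [not met]
  Stage I.3 not carried; the franchisor fails its burden.
So the franchisee prevails on this issue.
— Issue II —
Stage II.1 — burden on franchisee; standard: the preponderance of the evidence (weight is at least 55).
    (e): 57 ≥ 55 [met]
  All elements met. The burden passes to the franchisor.
Stage II.2 — burden on franchisor; standard: a prima facie showing (weight exceeds 9).
    (f): 38 − 27 = 11 > 9 [met]
    (g): 9 ≤ 9 [not met]
  Stage II.2 not carried; the franchisor fails its burden.
The analysis ends at Stage II.2; the franchisee prevails on this issue.
— Issue III —
At Stage III.1 the franchisee must meet the preponderance of the evidence (weight is at least 51): on (h) the weight is 79 less the opposing 29 gives net 50, which does not reach 51, so (h) does not meet the standard; on (i) the weight is 72 less the opposing 20 gives net 52, ≥ 51, so (i) meets the standard.
  The franchisee does not carry Stage III.1.
The analysis ends at Stage III.1; the franchisor prevails on this issue.
Per-issue: Issue I → franchisee; Issue II → franchisee; Issue III → franchisor. The franchisee must prevail on at least one issue; overall, the franchisee prevails.

franchisee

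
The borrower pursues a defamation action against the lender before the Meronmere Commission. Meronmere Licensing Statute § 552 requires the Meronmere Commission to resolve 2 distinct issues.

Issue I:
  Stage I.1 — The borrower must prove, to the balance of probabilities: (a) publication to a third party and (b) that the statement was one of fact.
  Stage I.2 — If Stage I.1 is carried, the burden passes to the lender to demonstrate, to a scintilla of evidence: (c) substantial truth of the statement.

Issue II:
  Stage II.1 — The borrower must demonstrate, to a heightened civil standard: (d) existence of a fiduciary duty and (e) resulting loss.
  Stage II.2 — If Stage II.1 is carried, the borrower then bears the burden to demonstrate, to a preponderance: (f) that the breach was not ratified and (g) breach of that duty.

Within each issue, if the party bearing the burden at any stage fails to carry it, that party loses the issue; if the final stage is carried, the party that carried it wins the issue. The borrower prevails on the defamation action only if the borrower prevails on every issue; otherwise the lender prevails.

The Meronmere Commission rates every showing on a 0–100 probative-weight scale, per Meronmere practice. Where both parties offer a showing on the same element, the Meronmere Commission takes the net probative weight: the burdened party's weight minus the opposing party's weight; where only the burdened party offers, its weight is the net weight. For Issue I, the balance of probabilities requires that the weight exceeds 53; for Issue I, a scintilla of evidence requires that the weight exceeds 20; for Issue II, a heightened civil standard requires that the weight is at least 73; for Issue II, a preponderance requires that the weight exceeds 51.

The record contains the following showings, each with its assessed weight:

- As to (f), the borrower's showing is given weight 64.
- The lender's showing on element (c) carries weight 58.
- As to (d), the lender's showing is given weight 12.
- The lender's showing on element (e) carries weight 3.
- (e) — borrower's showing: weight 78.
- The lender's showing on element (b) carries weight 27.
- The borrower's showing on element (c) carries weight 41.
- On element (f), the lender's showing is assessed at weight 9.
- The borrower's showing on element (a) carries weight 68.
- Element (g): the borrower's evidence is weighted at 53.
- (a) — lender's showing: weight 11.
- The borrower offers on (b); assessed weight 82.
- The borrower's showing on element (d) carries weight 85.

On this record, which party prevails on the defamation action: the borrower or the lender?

— Issue I —
Stage I.1 (borrower, the balance of probabilities, weight exceeds 53): (a) net 68−11=57 > 53 — meets; (b) net 82−27=55 > 53 — meets.
  Stage I.1 carried; the burden shifts to the lender.
Stage I.2 (lender, a scintilla of evidence, weight exceeds 20): (c) net 58−41=17 ≤ 20 — fails.
  Stage I.2 not carried; the lender fails its burden.
So the borrower prevails on this issue.
— Issue II —
Stage II.1 (borrower, a heightened civil standard, weight is at least 73): (d) net 85−12=73 ≥ 73 — meets; (e) net 78−3=75 ≥ 73 — meets.
  Stage II.1 is satisfied; the borrower continues to bear the burden.
Stage II.2 (borrower, a preponderance, weight exceeds 51): (f) net 64−9=55 > 51 — meets; (g) 53 > 51 — meets.
  All elements met at the final stage.
All stages carried — the borrower prevails on this issue.
Per-issue: Issue I → borrower; Issue II → borrower. The borrower must prevail on every issue; overall, the borrower prevails.

borrower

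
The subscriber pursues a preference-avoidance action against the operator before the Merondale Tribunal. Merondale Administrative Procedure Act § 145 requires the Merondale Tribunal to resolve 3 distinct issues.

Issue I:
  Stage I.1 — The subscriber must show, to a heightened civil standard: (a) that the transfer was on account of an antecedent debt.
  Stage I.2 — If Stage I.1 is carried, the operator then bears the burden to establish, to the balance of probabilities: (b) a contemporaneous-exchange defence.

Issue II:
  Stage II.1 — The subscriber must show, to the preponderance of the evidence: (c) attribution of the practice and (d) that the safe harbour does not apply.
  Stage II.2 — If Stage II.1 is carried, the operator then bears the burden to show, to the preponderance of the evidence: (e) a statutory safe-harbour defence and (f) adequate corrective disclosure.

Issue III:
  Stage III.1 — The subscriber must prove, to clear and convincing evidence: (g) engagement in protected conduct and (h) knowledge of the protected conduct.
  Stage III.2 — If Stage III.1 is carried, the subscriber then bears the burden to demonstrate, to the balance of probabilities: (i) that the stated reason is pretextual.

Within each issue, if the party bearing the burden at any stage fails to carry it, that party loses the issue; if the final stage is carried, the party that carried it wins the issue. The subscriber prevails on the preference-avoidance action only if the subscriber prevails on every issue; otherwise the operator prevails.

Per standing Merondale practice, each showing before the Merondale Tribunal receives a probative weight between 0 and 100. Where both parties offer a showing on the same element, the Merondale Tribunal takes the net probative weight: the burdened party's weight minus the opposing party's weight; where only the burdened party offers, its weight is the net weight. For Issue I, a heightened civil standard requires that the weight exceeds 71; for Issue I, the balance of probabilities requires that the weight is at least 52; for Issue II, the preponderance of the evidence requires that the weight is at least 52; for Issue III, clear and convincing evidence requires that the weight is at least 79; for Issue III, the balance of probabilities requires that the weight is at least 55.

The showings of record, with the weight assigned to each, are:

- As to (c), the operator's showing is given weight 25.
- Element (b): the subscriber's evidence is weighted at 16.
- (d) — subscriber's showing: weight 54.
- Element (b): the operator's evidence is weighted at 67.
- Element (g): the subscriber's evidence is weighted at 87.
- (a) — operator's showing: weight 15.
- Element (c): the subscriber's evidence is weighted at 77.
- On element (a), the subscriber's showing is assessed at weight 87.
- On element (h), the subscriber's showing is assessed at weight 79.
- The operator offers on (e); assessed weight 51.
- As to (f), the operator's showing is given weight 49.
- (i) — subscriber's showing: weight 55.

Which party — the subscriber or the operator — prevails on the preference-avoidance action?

— Issue I —
Stage I.1 (subscriber, a heightened civil standard, weight exceeds 71): (a) net 87−15=72 > 71 — meets.
  The subscriber carries Stage I.1; the operator now bears the burden.
Stage I.2 (operator, the balance of probabilities, weight is at least 52): (b) net 67−16=51 < 52 — fails.
  Not every element is met, so the operator fails to carry Stage I.2.
So the subscriber prevails on this issue.
— Issue II —
At Stage II.1 the subscriber must meet the preponderance of the evidence (weight is at least 52): on (c) the weight is 77 less the opposing 25 gives net 52, ≥ 52, so (c) meets the standard; on (d) the weight is 54, which does reach 52, so (d) meets the standard.
  All elements met. The burden passes to the operator.
At Stage II.2 the operator must meet the preponderance of the evidence (weight is at least 52): on (e) the weight is 51, < 52, so (e) does not meet the standard; on (f) the weight is 49, which does not reach 52, so (f) does not meet the standard.
  The operator does not carry Stage II.2.
The analysis ends at Stage II.2; the subscriber prevails on this issue.
— Issue III —
At Stage III.1 the subscriber must meet clear and convincing evidence (weight is at least 79): on (g) the weight is 87, ≥ 79, so (g) meets the standard; on (h) the weight is 79, ≥ 79, so (h) meets the standard.
  Stage III.1 carried; the burden remains with the subscriber.
At Stage III.2 the subscriber must meet the balance of probabilities (weight is at least 55): on (i) the weight is 55, ≥ 55, so (i) meets the standard.
  All elements met at the final stage.
Every stage carried; the subscriber prevails on this issue.
Per-issue: Issue I → subscriber; Issue II → subscriber; Issue III → subscriber. The subscriber must prevail on every issue; overall, the subscriber prevails.

subscriber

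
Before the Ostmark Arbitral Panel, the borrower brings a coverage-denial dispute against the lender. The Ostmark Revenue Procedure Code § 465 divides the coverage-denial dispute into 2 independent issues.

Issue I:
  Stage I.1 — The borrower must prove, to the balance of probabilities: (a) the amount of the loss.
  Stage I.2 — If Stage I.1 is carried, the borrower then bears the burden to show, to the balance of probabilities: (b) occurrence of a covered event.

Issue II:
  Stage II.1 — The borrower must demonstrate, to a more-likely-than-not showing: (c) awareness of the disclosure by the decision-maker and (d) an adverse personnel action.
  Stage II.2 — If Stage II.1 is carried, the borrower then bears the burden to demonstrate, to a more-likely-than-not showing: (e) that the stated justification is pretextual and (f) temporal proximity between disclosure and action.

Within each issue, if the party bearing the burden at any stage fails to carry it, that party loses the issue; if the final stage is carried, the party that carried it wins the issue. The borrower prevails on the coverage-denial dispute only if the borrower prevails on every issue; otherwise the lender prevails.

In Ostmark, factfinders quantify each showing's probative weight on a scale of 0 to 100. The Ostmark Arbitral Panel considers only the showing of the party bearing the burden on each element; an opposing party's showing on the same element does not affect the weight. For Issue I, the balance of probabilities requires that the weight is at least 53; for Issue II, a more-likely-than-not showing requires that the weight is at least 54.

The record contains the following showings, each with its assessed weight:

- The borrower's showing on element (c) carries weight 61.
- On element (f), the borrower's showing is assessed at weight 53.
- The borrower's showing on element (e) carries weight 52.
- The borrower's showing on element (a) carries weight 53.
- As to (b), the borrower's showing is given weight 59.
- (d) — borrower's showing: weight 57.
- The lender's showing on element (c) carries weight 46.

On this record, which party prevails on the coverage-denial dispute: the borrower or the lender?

— Issue I —
Stage I.1 — burden on borrower; standard: the balance of probabilities (weight is at least 53).
    (a): 53 ≥ 53 [met]
  Stage I.1 carried; the burden remains with the borrower.
Stage I.2 — burden on borrower; standard: the balance of probabilities (weight is at least 53).
    (b): 59 ≥ 53 [met]
  Stage I.2 carried; the final stage is satisfied.
Every stage carried; the borrower prevails on this issue.
— Issue II —
Stage II.1 — burden on borrower; standard: a more-likely-than-not showing (weight is at least 54).
    (c): 61 (lender's 46 disregarded) ≥ 54 [met]
    (d): 57 ≥ 54 [met]
  Stage II.1 carried; the burden remains with the borrower.
Stage II.2 — burden on borrower; standard: a more-likely-than-not showing (weight is at least 54).
    (e): 52 < 54 [not met]
    (f): 53 < 54 [not met]
  Stage II.2 not carried; the borrower fails its burden.
The lender prevails on this issue.
Per-issue: Issue I → borrower; Issue II → lender. The borrower must prevail on every issue; overall, the lender prevails.

lender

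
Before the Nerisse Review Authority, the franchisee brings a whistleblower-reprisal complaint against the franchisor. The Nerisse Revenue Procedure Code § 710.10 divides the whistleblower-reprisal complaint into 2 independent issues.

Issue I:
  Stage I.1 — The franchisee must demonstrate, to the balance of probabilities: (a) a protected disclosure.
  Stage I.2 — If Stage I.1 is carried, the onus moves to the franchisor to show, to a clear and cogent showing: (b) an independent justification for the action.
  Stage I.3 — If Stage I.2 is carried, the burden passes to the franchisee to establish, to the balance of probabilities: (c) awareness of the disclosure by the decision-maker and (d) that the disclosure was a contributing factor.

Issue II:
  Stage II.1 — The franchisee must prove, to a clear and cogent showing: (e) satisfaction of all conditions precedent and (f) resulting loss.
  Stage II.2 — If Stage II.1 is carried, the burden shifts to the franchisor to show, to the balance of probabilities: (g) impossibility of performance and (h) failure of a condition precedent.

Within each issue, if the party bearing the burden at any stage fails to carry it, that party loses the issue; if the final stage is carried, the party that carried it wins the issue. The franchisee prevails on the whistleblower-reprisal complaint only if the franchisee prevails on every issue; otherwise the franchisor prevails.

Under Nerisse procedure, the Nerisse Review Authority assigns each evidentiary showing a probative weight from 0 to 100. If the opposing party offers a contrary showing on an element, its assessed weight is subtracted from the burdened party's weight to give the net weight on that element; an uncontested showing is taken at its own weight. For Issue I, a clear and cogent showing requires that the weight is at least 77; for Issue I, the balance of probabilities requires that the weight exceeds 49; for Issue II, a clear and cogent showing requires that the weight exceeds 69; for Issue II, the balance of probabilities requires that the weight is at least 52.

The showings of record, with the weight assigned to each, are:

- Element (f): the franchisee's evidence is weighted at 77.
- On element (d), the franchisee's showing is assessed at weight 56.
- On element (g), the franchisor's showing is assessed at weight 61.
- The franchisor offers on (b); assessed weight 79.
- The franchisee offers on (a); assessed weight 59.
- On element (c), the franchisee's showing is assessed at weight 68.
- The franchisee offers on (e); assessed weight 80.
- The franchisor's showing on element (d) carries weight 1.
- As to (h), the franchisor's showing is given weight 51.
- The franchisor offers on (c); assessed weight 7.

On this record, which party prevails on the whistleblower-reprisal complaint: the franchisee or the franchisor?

franchisee

— Issue I —
Stage I.1 — burden on franchisee; standard: the balance of probabilities (weight exceeds 49).
    (a): 59 > 49 [met]
  Stage I.1 is satisfied; the onus moves to the franchisor.
Stage I.2 — burden on franchisor; standard: a clear and cogent showing (weight is at least 77).
    (b): 79 ≥ 77 [met]
  Stage I.2 is satisfied; the onus moves to the franchisee.
Stage I.3 — burden on franchisee; standard: the balance of probabilities (weight exceeds 49).
    (c): 68 − 7 = 61 > 49 [met]
    (d): 56 − 1 = 55 > 49 [met]
  Stage I.3 carried; the final stage is satisfied.
All stages carried — the franchisee prevails on this issue.
— Issue II —
Stage II.1 — burden on franchisee; standard: a clear and cogent showing (weight exceeds 69).
    (e): 80 > 69 [met]
    (f): 77 > 69 [met]
  Stage II.1 is satisfied; the onus moves to the franchisor.
Stage II.2 — burden on franchisor; standard: the balance of probabilities (weight is at least 52).
    (g): 61 ≥ 52 [met]
    (h): 51 < 52 [not met]
  The franchisor does not carry Stage II.2.
The analysis ends at Stage II.2; the franchisee prevails on this issue.
Per-issue: Issue I → franchisee; Issue II → franchisee. The franchisee must prevail on every issue; overall, the franchisee prevails.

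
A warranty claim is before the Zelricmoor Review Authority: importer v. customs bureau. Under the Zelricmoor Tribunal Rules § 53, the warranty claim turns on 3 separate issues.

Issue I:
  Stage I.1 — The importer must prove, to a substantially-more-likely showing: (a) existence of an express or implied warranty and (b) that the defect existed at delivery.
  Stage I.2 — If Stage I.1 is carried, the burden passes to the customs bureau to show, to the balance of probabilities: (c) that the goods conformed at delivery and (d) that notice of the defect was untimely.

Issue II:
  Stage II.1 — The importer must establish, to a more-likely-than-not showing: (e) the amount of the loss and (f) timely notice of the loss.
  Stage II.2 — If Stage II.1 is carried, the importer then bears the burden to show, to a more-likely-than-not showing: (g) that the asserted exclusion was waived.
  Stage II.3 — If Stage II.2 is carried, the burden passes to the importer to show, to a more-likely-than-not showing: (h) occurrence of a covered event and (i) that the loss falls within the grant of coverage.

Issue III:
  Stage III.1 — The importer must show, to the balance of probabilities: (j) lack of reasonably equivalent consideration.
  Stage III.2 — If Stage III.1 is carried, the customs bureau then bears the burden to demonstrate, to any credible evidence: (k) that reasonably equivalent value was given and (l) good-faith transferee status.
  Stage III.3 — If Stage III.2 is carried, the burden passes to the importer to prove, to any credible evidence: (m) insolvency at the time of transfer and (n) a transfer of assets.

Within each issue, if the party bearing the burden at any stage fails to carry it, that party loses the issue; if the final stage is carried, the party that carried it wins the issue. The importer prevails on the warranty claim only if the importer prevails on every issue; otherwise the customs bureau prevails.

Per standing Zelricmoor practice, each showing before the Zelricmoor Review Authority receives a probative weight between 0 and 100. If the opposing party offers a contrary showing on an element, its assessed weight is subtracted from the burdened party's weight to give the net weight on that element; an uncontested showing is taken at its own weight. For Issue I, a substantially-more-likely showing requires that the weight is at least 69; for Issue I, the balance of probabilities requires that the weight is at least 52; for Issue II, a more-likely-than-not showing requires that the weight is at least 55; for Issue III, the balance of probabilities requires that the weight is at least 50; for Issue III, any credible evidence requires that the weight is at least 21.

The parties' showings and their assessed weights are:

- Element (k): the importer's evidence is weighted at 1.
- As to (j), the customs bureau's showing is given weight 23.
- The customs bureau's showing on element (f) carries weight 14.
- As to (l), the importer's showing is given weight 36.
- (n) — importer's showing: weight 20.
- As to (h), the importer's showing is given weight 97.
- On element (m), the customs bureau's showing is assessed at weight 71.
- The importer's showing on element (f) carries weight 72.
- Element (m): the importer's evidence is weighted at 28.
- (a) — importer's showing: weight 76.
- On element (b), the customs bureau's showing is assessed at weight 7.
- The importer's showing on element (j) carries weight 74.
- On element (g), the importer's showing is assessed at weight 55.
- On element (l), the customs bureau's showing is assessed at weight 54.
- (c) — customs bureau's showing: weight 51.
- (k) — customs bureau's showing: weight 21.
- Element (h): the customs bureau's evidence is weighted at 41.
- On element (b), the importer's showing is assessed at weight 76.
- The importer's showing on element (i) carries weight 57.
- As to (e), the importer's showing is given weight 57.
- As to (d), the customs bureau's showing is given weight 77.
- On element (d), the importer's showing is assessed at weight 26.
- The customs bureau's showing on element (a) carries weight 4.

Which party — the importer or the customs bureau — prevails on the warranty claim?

— Issue I —
At Stage I.1 the importer must meet a substantially-more-likely showing (weight is at least 69): on (a) the weight is 76 less the opposing 4 gives net 72, ≥ 69, so (a) meets the standard; on (b) the weight is 76 less the opposing 7 gives net 69, which does reach 69, so (b) meets the standard.
  Stage I.1 is satisfied; the onus moves to the customs bureau.
At Stage I.2 the customs bureau must meet the balance of probabilities (weight is at least 52): on (c) the weight is 51, < 52, so (c) does not meet the standard; on (d) the weight is 77 less the opposing 26 gives net 51, which does not reach 52, so (d) does not meet the standard.
  Stage I.2 not carried; the customs bureau fails its burden.
So the importer prevails on this issue.
— Issue II —
At Stage II.1 the importer must meet a more-likely-than-not showing (weight is at least 55): on (e) the weight is 57, which does reach 55, so (e) meets the standard; on (f) the weight is 72 less the opposing 14 gives net 58, ≥ 55, so (f) meets the standard.
  Stage II.1 is satisfied; the importer continues to bear the burden.
At Stage II.2 the importer must meet a more-likely-than-not showing (weight is at least 55): on (g) the weight is 55, ≥ 55, so (g) meets the standard.
  All elements met. The importer retains the burden for Stage II.3.
At Stage II.3 the importer must meet a more-likely-than-not showing (weight is at least 55): on (h) the weight is 97 less the opposing 41 gives net 56, which does reach 55, so (h) meets the standard; on (i) the weight is 57, ≥ 55, so (i) meets the standard.
  All elements met at the final stage.
All stages carried — the importer prevails on this issue.
— Issue III —
Stage III.1 — burden on importer; standard: the balance of probabilities (weight is at least 50).
    (j): 74 − 23 = 51 ≥ 50 [met]
  The importer carries Stage III.1; the customs bureau now bears the burden.
Stage III.2 — burden on customs bureau; standard: any credible evidence (weight is at least 21).
    (k): 21 − 1 = 20 < 21 [not met]
    (l): 54 − 36 = 18 < 21 [not met]
  The customs bureau does not carry Stage III.2.
The analysis ends at Stage III.2; the importer prevails on this issue.
Per-issue: Issue I → importer; Issue II → importer; Issue III → importer. The importer must prevail on every issue; overall, the importer prevails.

importer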